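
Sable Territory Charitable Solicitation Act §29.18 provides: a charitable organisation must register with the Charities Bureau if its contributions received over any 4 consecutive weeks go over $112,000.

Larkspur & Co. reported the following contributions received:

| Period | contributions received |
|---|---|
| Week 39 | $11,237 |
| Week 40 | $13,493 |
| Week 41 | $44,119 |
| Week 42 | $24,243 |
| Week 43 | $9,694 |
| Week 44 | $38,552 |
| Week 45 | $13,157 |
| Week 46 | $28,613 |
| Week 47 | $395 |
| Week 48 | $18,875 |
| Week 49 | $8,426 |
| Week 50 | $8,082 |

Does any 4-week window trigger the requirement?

Week 39–Week 42: $11,237 + $13,493 + $44,119 + $24,243 = $93,092 (under)
Week 40–Week 43: $13,493 + $44,119 + $24,243 + $9,694 = $91,549 (under)
Week 41–Week 44: $44,119 + $24,243 + $9,694 + $38,552 = $116,608 (over)
Week 42–Week 45: $24,243 + $9,694 + $38,552 + $13,157 = $85,646 (under)
Week 43–Week 46: $9,694 + $38,552 + $13,157 + $28,613 = $90,016 (under)
Week 44–Week 47: $38,552 + $13,157 + $28,613 + $395 = $80,717 (under)
Week 45–Week 48: $13,157 + $28,613 + $395 + $18,875 = $61,040 (under)
Week 46–Week 49: $28,613 + $395 + $18,875 + $8,426 = $56,309 (under)
Week 47–Week 50: $395 + $18,875 + $8,426 + $8,082 = $35,778 (under)
At least one window exceeds $112,000.

Yes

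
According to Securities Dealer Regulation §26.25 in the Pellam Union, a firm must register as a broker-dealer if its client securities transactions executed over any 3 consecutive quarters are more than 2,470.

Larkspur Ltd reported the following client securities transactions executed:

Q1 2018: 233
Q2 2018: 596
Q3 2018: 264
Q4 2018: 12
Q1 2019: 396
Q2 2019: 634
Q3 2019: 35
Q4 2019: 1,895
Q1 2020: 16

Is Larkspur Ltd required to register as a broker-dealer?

Q1 2018–Q3 2018: 233 + 596 + 264 = 1,093 (under)
Q2 2018–Q4 2018: 596 + 264 + 12 = 872 (under)
Q3 2018–Q1 2019: 264 + 12 + 396 = 672 (under)
Q4 2018–Q2 2019: 12 + 396 + 634 = 1,042 (under)
Q1 2019–Q3 2019: 396 + 634 + 35 = 1,065 (under)
Q2 2019–Q4 2019: 634 + 35 + 1,895 = 2,564 (over)
Q3 2019–Q1 2020: 35 + 1,895 + 16 = 1,946 (under)
At least one window exceeds 2,470.

Yes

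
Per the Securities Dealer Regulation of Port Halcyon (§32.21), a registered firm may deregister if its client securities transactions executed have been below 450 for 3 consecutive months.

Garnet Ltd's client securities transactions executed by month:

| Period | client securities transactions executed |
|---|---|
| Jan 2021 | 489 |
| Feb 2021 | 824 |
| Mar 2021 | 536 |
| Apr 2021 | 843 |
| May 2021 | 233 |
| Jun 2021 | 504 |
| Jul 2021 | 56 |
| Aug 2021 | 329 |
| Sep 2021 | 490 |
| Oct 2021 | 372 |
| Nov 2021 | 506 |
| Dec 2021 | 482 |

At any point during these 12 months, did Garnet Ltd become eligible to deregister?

No

Months below 450: May 2021, Jul 2021, Aug 2021, Oct 2021.
Longest run of consecutive months below the threshold: 2.
2 < 3, so Garnet Ltd never became eligible.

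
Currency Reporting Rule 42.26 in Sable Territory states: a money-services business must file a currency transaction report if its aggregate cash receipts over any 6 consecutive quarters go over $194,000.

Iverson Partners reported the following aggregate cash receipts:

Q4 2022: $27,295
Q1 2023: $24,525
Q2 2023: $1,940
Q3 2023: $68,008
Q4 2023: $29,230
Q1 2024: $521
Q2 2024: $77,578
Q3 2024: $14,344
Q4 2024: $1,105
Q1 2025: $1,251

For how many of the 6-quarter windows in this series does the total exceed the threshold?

1

Q4 2022–Q1 2024: $27,295 + $24,525 + $1,940 + $68,008 + $29,230 + $521 = $151,519 (under)
Q1 2023–Q2 2024: $24,525 + $1,940 + $68,008 + $29,230 + $521 + $77,578 = $201,802 (over)
Q2 2023–Q3 2024: $1,940 + $68,008 + $29,230 + $521 + $77,578 + $14,344 = $191,621 (under)
Q3 2023–Q4 2024: $68,008 + $29,230 + $521 + $77,578 + $14,344 + $1,105 = $190,786 (under)
Q4 2023–Q1 2025: $29,230 + $521 + $77,578 + $14,344 + $1,105 + $1,251 = $124,029 (under)
1 window exceeds the threshold.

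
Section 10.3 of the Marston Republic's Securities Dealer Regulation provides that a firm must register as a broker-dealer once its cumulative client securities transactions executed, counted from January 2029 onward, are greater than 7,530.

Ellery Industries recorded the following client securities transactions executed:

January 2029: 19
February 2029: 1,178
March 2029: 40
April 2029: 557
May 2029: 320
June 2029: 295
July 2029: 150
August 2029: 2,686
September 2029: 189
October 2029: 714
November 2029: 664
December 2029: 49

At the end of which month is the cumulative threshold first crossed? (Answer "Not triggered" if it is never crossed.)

Through January 2029: 19
Through February 2029: 1,197
Through March 2029: 1,237
Through April 2029: 1,794
Through May 2029: 2,114
Through June 2029: 2,409
Through July 2029: 2,559
Through August 2029: 5,245
Through September 2029: 5,434
Through October 2029: 6,148
Through November 2029: 6,812
Through December 2029: 6,861
Final cumulative total 6,861 ≤ 7,530; the threshold is never exceeded.

Not triggered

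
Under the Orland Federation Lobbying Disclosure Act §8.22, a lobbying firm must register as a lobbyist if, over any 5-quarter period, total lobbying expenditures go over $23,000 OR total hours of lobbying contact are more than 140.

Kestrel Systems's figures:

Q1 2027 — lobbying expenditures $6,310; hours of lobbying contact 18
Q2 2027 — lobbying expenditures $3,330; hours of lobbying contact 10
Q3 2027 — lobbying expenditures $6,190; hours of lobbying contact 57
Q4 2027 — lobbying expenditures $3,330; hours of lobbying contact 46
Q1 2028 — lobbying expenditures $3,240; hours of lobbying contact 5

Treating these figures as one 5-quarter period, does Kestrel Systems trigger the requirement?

Total lobbying expenditures: $6,310 + $3,330 + $6,190 + $3,330 + $3,240 = $22,400 (≤ $23,000).
Total hours of lobbying contact: 18 + 10 + 57 + 46 + 5 = 136 (≤ 140).
The test is 'or': neither threshold is exceeded.

No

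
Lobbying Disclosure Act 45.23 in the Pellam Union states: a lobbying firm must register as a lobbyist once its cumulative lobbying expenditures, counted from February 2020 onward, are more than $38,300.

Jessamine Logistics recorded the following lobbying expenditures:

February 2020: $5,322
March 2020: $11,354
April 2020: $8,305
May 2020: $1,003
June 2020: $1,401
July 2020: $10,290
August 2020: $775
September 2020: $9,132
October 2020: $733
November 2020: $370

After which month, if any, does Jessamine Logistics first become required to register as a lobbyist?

August 2020

Through February 2020: $5,322
Through March 2020: $16,676
Through April 2020: $24,981
Through May 2020: $25,984
Through June 2020: $27,385
Through July 2020: $37,675
Through August 2020: $38,450 ← exceeds threshold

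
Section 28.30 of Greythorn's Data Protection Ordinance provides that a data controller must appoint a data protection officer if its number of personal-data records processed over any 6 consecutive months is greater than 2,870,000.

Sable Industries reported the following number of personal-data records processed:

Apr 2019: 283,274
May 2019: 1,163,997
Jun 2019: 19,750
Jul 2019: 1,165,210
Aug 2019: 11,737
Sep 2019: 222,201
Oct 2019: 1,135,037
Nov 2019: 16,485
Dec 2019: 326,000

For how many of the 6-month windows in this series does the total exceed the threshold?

2

Apr 2019–Sep 2019: 283,274 + 1,163,997 + 19,750 + 1,165,210 + 11,737 + 222,201 = 2,866,169 (under)
May 2019–Oct 2019: 1,163,997 + 19,750 + 1,165,210 + 11,737 + 222,201 + 1,135,037 = 3,717,932 (over)
Jun 2019–Nov 2019: 19,750 + 1,165,210 + 11,737 + 222,201 + 1,135,037 + 16,485 = 2,570,420 (under)
Jul 2019–Dec 2019: 1,165,210 + 11,737 + 222,201 + 1,135,037 + 16,485 + 326,000 = 2,876,670 (over)
2 windows exceed the threshold.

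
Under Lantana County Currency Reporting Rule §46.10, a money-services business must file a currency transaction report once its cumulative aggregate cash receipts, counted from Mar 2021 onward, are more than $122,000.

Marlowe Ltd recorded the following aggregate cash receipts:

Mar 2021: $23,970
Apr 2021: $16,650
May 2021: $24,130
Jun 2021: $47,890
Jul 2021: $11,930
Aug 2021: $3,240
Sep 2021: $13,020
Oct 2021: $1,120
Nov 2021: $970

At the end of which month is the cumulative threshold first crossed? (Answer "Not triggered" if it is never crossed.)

Through Mar 2021: $23,970
Through Apr 2021: $40,620
Through May 2021: $64,750
Through Jun 2021: $112,640
Through Jul 2021: $124,570 ← exceeds threshold

Jul 2021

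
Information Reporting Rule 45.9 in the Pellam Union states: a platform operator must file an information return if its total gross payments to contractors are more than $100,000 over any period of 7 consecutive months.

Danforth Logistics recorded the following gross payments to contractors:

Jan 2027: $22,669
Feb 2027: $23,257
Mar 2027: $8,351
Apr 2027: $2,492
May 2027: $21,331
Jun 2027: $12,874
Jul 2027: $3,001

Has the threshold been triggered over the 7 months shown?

Total gross payments to contractors: $22,669 + $23,257 + $8,351 + $2,492 + $21,331 + $12,874 + $3,001 = $93,975.
$93,975 ≤ $100,000, so the threshold is not exceeded.

No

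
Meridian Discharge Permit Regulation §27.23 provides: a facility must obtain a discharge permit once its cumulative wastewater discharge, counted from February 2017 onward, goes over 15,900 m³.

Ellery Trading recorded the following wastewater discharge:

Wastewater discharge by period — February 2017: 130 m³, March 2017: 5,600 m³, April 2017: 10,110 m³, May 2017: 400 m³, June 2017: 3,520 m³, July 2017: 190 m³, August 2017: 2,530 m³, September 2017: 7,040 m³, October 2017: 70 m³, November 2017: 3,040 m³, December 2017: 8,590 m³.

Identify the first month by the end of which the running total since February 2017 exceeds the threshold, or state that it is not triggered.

Through February 2017: 130 m³
Through March 2017: 5,730 m³
Through April 2017: 15,840 m³
Through May 2017: 16,240 m³ ← exceeds threshold

May 2017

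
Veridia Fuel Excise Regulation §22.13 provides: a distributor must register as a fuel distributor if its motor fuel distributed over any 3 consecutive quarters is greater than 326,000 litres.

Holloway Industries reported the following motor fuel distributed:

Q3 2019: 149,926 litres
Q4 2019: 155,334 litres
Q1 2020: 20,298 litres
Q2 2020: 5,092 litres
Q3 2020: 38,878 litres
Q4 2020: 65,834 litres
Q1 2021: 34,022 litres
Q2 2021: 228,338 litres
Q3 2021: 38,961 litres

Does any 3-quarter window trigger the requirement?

Yes

Q3 2019–Q1 2020: 149,926 litres + 155,334 litres + 20,298 litres = 325,558 litres (under)
Q4 2019–Q2 2020: 155,334 litres + 20,298 litres + 5,092 litres = 180,724 litres (under)
Q1 2020–Q3 2020: 20,298 litres + 5,092 litres + 38,878 litres = 64,268 litres (under)
Q2 2020–Q4 2020: 5,092 litres + 38,878 litres + 65,834 litres = 109,804 litres (under)
Q3 2020–Q1 2021: 38,878 litres + 65,834 litres + 34,022 litres = 138,734 litres (under)
Q4 2020–Q2 2021: 65,834 litres + 34,022 litres + 228,338 litres = 328,194 litres (over)
Q1 2021–Q3 2021: 34,022 litres + 228,338 litres + 38,961 litres = 301,321 litres (under)
At least one window exceeds 326,000 litres.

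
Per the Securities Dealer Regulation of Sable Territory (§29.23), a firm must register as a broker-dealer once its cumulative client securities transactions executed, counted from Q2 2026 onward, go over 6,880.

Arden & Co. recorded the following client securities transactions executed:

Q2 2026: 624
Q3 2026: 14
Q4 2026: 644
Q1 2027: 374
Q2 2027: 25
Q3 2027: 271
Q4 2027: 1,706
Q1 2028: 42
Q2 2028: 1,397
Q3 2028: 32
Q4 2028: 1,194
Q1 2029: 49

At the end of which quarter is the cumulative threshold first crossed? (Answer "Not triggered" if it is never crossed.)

Through Q2 2026: 624
Through Q3 2026: 638
Through Q4 2026: 1,282
Through Q1 2027: 1,656
Through Q2 2027: 1,681
Through Q3 2027: 1,952
Through Q4 2027: 3,658
Through Q1 2028: 3,700
Through Q2 2028: 5,097
Through Q3 2028: 5,129
Through Q4 2028: 6,323
Through Q1 2029: 6,372
Final cumulative total 6,372 ≤ 6,880; the threshold is never exceeded.

Not triggered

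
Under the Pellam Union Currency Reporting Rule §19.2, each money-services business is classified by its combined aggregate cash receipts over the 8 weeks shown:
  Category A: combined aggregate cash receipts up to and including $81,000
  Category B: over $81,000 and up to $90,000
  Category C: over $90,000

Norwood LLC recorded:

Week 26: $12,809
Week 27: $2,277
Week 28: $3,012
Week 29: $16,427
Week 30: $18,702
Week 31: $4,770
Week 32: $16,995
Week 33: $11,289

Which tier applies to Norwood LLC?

Combined aggregate cash receipts: $12,809 + $2,277 + $3,012 + $16,427 + $18,702 + $4,770 + $16,995 + $11,289 = $86,281.
$81,000 < $86,281 ≤ $90,000, so Category B applies.

Category B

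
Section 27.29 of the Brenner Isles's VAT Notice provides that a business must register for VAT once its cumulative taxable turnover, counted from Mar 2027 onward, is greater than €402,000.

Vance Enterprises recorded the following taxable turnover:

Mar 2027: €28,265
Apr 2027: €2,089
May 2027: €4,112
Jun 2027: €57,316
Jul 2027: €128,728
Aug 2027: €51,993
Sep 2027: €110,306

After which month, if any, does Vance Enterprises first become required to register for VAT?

Through Mar 2027: €28,265
Through Apr 2027: €30,354
Through May 2027: €34,466
Through Jun 2027: €91,782
Through Jul 2027: €220,510
Through Aug 2027: €272,503
Through Sep 2027: €382,809
Final cumulative total €382,809 ≤ €402,000; the threshold is never exceeded.

Not triggered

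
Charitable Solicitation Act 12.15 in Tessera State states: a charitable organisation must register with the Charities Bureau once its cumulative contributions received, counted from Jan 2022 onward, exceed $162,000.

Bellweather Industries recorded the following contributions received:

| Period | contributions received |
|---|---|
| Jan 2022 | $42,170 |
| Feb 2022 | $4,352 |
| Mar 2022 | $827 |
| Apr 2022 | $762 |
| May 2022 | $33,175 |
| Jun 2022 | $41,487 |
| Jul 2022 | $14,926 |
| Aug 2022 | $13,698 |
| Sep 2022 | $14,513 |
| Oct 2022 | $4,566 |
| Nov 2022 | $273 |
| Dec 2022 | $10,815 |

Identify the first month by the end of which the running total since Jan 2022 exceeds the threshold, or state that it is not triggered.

Sep 2022

Through Jan 2022: $42,170
Through Feb 2022: $46,522
Through Mar 2022: $47,349
Through Apr 2022: $48,111
Through May 2022: $81,286
Through Jun 2022: $122,773
Through Jul 2022: $137,699
Through Aug 2022: $151,397
Through Sep 2022: $165,910 ← exceeds threshold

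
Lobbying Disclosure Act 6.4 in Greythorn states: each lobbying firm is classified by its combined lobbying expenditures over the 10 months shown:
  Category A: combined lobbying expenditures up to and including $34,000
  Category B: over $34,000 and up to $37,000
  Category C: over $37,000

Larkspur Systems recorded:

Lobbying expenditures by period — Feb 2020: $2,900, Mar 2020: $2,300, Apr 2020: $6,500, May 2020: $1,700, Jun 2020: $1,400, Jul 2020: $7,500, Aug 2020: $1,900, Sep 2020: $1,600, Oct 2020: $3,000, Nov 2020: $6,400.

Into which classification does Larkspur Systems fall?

Category B

Combined lobbying expenditures: $2,900 + $2,300 + $6,500 + $1,700 + $1,400 + $7,500 + $1,900 + $1,600 + $3,000 + $6,400 = $35,200.
$34,000 < $35,200 ≤ $37,000, so Category B applies.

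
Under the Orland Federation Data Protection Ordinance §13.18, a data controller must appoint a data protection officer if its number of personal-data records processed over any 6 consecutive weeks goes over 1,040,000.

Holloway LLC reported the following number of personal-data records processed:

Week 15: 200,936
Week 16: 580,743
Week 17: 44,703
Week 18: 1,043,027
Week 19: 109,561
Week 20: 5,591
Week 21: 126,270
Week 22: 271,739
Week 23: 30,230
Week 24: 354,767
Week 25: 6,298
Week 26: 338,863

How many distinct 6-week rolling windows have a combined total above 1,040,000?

Week 15–Week 20: 200,936 + 580,743 + 44,703 + 1,043,027 + 109,561 + 5,591 = 1,984,561 (over)
Week 16–Week 21: 580,743 + 44,703 + 1,043,027 + 109,561 + 5,591 + 126,270 = 1,909,895 (over)
Week 17–Week 22: 44,703 + 1,043,027 + 109,561 + 5,591 + 126,270 + 271,739 = 1,600,891 (over)
Week 18–Week 23: 1,043,027 + 109,561 + 5,591 + 126,270 + 271,739 + 30,230 = 1,586,418 (over)
Week 19–Week 24: 109,561 + 5,591 + 126,270 + 271,739 + 30,230 + 354,767 = 898,158 (under)
Week 20–Week 25: 5,591 + 126,270 + 271,739 + 30,230 + 354,767 + 6,298 = 794,895 (under)
Week 21–Week 26: 126,270 + 271,739 + 30,230 + 354,767 + 6,298 + 338,863 = 1,128,167 (over)
5 windows exceed the threshold.

5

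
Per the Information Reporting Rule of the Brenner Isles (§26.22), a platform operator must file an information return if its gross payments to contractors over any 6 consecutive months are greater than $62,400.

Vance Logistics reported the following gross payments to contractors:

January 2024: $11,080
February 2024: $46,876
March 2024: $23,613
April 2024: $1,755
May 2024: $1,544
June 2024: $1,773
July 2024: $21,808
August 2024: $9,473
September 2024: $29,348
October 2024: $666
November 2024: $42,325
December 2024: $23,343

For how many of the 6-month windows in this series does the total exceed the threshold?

6

January 2024–June 2024: $11,080 + $46,876 + $23,613 + $1,755 + $1,544 + $1,773 = $86,641 (over)
February 2024–July 2024: $46,876 + $23,613 + $1,755 + $1,544 + $1,773 + $21,808 = $97,369 (over)
March 2024–August 2024: $23,613 + $1,755 + $1,544 + $1,773 + $21,808 + $9,473 = $59,966 (under)
April 2024–September 2024: $1,755 + $1,544 + $1,773 + $21,808 + $9,473 + $29,348 = $65,701 (over)
May 2024–October 2024: $1,544 + $1,773 + $21,808 + $9,473 + $29,348 + $666 = $64,612 (over)
June 2024–November 2024: $1,773 + $21,808 + $9,473 + $29,348 + $666 + $42,325 = $105,393 (over)
July 2024–December 2024: $21,808 + $9,473 + $29,348 + $666 + $42,325 + $23,343 = $126,963 (over)
6 windows exceed the threshold.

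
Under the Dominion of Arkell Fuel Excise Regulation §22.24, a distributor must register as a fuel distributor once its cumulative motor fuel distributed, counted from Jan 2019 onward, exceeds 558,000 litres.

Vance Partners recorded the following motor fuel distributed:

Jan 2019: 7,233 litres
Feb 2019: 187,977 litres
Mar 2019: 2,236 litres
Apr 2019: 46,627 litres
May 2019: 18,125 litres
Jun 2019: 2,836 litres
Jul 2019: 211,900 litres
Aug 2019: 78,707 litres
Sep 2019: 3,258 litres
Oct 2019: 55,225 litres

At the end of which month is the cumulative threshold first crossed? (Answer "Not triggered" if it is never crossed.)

Through Jan 2019: 7,233 litres
Through Feb 2019: 195,210 litres
Through Mar 2019: 197,446 litres
Through Apr 2019: 244,073 litres
Through May 2019: 262,198 litres
Through Jun 2019: 265,034 litres
Through Jul 2019: 476,934 litres
Through Aug 2019: 555,641 litres
Through Sep 2019: 558,899 litres ← exceeds threshold

Sep 2019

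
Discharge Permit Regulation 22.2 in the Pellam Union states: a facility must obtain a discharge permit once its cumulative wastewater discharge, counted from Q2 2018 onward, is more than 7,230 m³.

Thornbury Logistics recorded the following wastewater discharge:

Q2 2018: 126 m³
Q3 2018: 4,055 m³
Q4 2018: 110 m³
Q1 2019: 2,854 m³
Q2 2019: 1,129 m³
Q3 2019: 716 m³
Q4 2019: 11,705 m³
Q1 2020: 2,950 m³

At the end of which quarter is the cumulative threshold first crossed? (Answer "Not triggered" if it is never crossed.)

Q2 2019

Through Q2 2018: 126 m³
Through Q3 2018: 4,181 m³
Through Q4 2018: 4,291 m³
Through Q1 2019: 7,145 m³
Through Q2 2019: 8,274 m³ ← exceeds threshold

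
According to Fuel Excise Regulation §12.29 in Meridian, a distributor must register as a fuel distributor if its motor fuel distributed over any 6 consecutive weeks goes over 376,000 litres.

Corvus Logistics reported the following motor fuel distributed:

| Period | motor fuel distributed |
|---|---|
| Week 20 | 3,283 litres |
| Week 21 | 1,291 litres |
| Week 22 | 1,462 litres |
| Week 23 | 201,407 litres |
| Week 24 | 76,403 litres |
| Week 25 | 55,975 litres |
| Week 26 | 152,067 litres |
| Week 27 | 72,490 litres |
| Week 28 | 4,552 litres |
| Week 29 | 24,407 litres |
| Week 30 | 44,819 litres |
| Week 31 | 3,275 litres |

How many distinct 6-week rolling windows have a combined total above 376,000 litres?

4

Week 20–Week 25: 3,283 litres + 1,291 litres + 1,462 litres + 201,407 litres + 76,403 litres + 55,975 litres = 339,821 litres (under)
Week 21–Week 26: 1,291 litres + 1,462 litres + 201,407 litres + 76,403 litres + 55,975 litres + 152,067 litres = 488,605 litres (over)
Week 22–Week 27: 1,462 litres + 201,407 litres + 76,403 litres + 55,975 litres + 152,067 litres + 72,490 litres = 559,804 litres (over)
Week 23–Week 28: 201,407 litres + 76,403 litres + 55,975 litres + 152,067 litres + 72,490 litres + 4,552 litres = 562,894 litres (over)
Week 24–Week 29: 76,403 litres + 55,975 litres + 152,067 litres + 72,490 litres + 4,552 litres + 24,407 litres = 385,894 litres (over)
Week 25–Week 30: 55,975 litres + 152,067 litres + 72,490 litres + 4,552 litres + 24,407 litres + 44,819 litres = 354,310 litres (under)
Week 26–Week 31: 152,067 litres + 72,490 litres + 4,552 litres + 24,407 litres + 44,819 litres + 3,275 litres = 301,610 litres (under)
4 windows exceed the threshold.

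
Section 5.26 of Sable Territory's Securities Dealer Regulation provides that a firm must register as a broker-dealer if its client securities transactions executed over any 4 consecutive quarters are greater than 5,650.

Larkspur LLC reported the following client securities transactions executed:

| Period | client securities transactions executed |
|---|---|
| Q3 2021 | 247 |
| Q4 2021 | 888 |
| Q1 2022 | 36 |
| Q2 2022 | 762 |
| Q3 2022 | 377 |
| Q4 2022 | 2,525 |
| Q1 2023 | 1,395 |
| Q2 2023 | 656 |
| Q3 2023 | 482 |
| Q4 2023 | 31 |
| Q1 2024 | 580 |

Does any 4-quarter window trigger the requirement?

No

Q3 2021–Q2 2022: 247 + 888 + 36 + 762 = 1,933 (under)
Q4 2021–Q3 2022: 888 + 36 + 762 + 377 = 2,063 (under)
Q1 2022–Q4 2022: 36 + 762 + 377 + 2,525 = 3,700 (under)
Q2 2022–Q1 2023: 762 + 377 + 2,525 + 1,395 = 5,059 (under)
Q3 2022–Q2 2023: 377 + 2,525 + 1,395 + 656 = 4,953 (under)
Q4 2022–Q3 2023: 2,525 + 1,395 + 656 + 482 = 5,058 (under)
Q1 2023–Q4 2023: 1,395 + 656 + 482 + 31 = 2,564 (under)
Q2 2023–Q1 2024: 656 + 482 + 31 + 580 = 1,749 (under)
No window exceeds 5,650.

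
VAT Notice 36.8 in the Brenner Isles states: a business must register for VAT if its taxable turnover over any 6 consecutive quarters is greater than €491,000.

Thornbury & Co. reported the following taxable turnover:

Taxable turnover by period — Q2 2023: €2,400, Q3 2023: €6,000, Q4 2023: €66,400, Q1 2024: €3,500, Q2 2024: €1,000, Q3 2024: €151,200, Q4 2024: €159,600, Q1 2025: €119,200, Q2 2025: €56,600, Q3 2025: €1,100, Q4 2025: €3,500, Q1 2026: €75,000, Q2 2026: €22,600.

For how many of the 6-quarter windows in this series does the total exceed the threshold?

3

Q2 2023–Q3 2024: €2,400 + €6,000 + €66,400 + €3,500 + €1,000 + €151,200 = €230,500 (under)
Q3 2023–Q4 2024: €6,000 + €66,400 + €3,500 + €1,000 + €151,200 + €159,600 = €387,700 (under)
Q4 2023–Q1 2025: €66,400 + €3,500 + €1,000 + €151,200 + €159,600 + €119,200 = €500,900 (over)
Q1 2024–Q2 2025: €3,500 + €1,000 + €151,200 + €159,600 + €119,200 + €56,600 = €491,100 (over)
Q2 2024–Q3 2025: €1,000 + €151,200 + €159,600 + €119,200 + €56,600 + €1,100 = €488,700 (under)
Q3 2024–Q4 2025: €151,200 + €159,600 + €119,200 + €56,600 + €1,100 + €3,500 = €491,200 (over)
Q4 2024–Q1 2026: €159,600 + €119,200 + €56,600 + €1,100 + €3,500 + €75,000 = €415,000 (under)
Q1 2025–Q2 2026: €119,200 + €56,600 + €1,100 + €3,500 + €75,000 + €22,600 = €278,000 (under)
3 windows exceed the threshold.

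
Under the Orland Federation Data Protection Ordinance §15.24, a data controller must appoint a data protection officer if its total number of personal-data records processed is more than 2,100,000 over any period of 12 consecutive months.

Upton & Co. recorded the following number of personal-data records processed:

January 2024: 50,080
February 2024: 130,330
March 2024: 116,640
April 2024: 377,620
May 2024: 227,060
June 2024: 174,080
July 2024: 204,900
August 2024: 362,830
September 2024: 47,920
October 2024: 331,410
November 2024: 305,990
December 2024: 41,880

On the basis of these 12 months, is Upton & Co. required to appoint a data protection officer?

Total number of personal-data records processed: 50,080 + 130,330 + 116,640 + 377,620 + 227,060 + 174,080 + 204,900 + 362,830 + 47,920 + 331,410 + 305,990 + 41,880 = 2,370,740.
2,370,740 > 2,100,000, so the threshold is exceeded.

Yes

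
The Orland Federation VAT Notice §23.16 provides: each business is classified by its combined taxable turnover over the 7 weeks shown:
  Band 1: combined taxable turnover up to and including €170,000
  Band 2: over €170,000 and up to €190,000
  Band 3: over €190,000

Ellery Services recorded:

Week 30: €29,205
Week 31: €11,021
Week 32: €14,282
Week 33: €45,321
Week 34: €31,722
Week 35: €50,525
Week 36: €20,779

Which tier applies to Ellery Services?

Band 3

Combined taxable turnover: €29,205 + €11,021 + €14,282 + €45,321 + €31,722 + €50,525 + €20,779 = €202,855.
€202,855 > €190,000, so Band 3 applies.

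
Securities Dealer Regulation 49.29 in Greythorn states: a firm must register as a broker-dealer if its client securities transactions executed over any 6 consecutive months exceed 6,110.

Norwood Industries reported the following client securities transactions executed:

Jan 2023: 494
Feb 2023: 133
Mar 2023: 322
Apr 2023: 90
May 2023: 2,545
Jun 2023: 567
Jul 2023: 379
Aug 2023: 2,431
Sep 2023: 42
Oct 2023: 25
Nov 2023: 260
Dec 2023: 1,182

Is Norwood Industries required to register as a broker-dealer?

Jan 2023–Jun 2023: 494 + 133 + 322 + 90 + 2,545 + 567 = 4,151 (under)
Feb 2023–Jul 2023: 133 + 322 + 90 + 2,545 + 567 + 379 = 4,036 (under)
Mar 2023–Aug 2023: 322 + 90 + 2,545 + 567 + 379 + 2,431 = 6,334 (over)
Apr 2023–Sep 2023: 90 + 2,545 + 567 + 379 + 2,431 + 42 = 6,054 (under)
May 2023–Oct 2023: 2,545 + 567 + 379 + 2,431 + 42 + 25 = 5,989 (under)
Jun 2023–Nov 2023: 567 + 379 + 2,431 + 42 + 25 + 260 = 3,704 (under)
Jul 2023–Dec 2023: 379 + 2,431 + 42 + 25 + 260 + 1,182 = 4,319 (under)
At least one window exceeds 6,110.

Yes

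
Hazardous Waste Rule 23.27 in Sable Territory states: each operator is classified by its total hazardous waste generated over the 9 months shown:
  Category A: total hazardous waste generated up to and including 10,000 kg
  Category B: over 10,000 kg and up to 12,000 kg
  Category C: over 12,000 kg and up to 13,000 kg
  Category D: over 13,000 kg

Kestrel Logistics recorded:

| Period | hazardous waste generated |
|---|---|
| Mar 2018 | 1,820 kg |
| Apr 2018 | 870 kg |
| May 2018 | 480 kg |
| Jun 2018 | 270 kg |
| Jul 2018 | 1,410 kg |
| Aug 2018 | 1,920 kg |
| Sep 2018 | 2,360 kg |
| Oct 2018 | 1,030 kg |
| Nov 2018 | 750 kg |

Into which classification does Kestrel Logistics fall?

Total hazardous waste generated: 1,820 kg + 870 kg + 480 kg + 270 kg + 1,410 kg + 1,920 kg + 2,360 kg + 1,030 kg + 750 kg = 10,910 kg.
10,000 kg < 10,910 kg ≤ 12,000 kg, so Category B applies.

Category B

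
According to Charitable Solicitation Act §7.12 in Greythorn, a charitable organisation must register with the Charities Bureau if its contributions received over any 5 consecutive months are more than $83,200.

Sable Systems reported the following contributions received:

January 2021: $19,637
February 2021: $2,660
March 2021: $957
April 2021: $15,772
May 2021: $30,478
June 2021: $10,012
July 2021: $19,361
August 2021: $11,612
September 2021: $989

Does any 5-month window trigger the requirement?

January 2021–May 2021: $19,637 + $2,660 + $957 + $15,772 + $30,478 = $69,504 (under)
February 2021–June 2021: $2,660 + $957 + $15,772 + $30,478 + $10,012 = $59,879 (under)
March 2021–July 2021: $957 + $15,772 + $30,478 + $10,012 + $19,361 = $76,580 (under)
April 2021–August 2021: $15,772 + $30,478 + $10,012 + $19,361 + $11,612 = $87,235 (over)
May 2021–September 2021: $30,478 + $10,012 + $19,361 + $11,612 + $989 = $72,452 (under)
At least one window exceeds $83,200.

Yes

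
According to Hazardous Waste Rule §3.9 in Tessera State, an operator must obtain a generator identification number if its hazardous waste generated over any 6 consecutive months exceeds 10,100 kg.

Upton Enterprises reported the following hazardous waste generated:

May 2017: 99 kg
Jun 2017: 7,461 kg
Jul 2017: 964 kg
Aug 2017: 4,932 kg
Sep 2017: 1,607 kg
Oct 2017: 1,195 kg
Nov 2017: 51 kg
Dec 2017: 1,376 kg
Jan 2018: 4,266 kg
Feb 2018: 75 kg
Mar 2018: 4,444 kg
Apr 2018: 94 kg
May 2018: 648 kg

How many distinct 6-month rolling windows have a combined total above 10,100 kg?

7

May 2017–Oct 2017: 99 kg + 7,461 kg + 964 kg + 4,932 kg + 1,607 kg + 1,195 kg = 16,258 kg (over)
Jun 2017–Nov 2017: 7,461 kg + 964 kg + 4,932 kg + 1,607 kg + 1,195 kg + 51 kg = 16,210 kg (over)
Jul 2017–Dec 2017: 964 kg + 4,932 kg + 1,607 kg + 1,195 kg + 51 kg + 1,376 kg = 10,125 kg (over)
Aug 2017–Jan 2018: 4,932 kg + 1,607 kg + 1,195 kg + 51 kg + 1,376 kg + 4,266 kg = 13,427 kg (over)
Sep 2017–Feb 2018: 1,607 kg + 1,195 kg + 51 kg + 1,376 kg + 4,266 kg + 75 kg = 8,570 kg (under)
Oct 2017–Mar 2018: 1,195 kg + 51 kg + 1,376 kg + 4,266 kg + 75 kg + 4,444 kg = 11,407 kg (over)
Nov 2017–Apr 2018: 51 kg + 1,376 kg + 4,266 kg + 75 kg + 4,444 kg + 94 kg = 10,306 kg (over)
Dec 2017–May 2018: 1,376 kg + 4,266 kg + 75 kg + 4,444 kg + 94 kg + 648 kg = 10,903 kg (over)
7 windows exceed the threshold.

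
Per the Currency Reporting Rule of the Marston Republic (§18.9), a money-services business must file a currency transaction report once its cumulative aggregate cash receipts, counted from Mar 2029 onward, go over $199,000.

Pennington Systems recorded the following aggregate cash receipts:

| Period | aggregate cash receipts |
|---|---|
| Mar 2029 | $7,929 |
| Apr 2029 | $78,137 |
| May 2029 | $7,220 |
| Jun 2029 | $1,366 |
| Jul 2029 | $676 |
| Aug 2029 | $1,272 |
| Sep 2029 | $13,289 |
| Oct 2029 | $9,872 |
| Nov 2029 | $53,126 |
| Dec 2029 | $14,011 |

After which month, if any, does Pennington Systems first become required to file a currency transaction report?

Through Mar 2029: $7,929
Through Apr 2029: $86,066
Through May 2029: $93,286
Through Jun 2029: $94,652
Through Jul 2029: $95,328
Through Aug 2029: $96,600
Through Sep 2029: $109,889
Through Oct 2029: $119,761
Through Nov 2029: $172,887
Through Dec 2029: $186,898
Final cumulative total $186,898 ≤ $199,000; the threshold is never exceeded.

Not triggered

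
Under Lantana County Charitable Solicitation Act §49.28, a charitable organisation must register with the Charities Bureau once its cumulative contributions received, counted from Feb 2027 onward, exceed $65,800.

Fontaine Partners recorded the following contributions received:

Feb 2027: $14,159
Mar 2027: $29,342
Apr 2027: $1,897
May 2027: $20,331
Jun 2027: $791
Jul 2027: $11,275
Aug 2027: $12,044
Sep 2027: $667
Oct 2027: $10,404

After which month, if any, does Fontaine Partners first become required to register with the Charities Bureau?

Jun 2027

Through Feb 2027: $14,159
Through Mar 2027: $43,501
Through Apr 2027: $45,398
Through May 2027: $65,729
Through Jun 2027: $66,520 ← exceeds threshold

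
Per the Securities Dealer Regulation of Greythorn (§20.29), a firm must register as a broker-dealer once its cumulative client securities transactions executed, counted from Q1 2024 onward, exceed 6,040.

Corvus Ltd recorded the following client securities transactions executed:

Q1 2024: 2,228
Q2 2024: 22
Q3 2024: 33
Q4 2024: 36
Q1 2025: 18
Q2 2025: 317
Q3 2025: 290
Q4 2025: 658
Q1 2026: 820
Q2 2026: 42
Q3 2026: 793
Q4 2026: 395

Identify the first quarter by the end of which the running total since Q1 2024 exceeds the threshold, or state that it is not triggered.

Through Q1 2024: 2,228
Through Q2 2024: 2,250
Through Q3 2024: 2,283
Through Q4 2024: 2,319
Through Q1 2025: 2,337
Through Q2 2025: 2,654
Through Q3 2025: 2,944
Through Q4 2025: 3,602
Through Q1 2026: 4,422
Through Q2 2026: 4,464
Through Q3 2026: 5,257
Through Q4 2026: 5,652
Final cumulative total 5,652 ≤ 6,040; the threshold is never exceeded.

Not triggered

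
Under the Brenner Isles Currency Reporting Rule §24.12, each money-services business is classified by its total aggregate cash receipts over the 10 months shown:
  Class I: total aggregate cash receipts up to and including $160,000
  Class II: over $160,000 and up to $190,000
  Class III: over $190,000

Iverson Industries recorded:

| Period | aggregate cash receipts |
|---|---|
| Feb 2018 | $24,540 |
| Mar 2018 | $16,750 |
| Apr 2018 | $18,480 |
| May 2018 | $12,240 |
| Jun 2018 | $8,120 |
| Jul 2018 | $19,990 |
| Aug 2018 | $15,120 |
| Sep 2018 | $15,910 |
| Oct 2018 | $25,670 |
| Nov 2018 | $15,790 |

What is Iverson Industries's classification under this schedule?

Total aggregate cash receipts: $24,540 + $16,750 + $18,480 + $12,240 + $8,120 + $19,990 + $15,120 + $15,910 + $25,670 + $15,790 = $172,610.
$160,000 < $172,610 ≤ $190,000, so Class II applies.

Class II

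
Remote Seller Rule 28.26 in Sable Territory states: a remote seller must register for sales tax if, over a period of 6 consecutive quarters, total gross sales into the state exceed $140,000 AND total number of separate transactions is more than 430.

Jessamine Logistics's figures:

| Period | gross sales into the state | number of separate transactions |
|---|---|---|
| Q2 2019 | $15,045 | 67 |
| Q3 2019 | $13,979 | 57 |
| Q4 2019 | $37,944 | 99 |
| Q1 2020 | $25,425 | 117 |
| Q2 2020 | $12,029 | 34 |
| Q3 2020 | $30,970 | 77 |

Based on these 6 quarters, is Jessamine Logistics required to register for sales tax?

Total gross sales into the state: $15,045 + $13,979 + $37,944 + $25,425 + $12,029 + $30,970 = $135,392 (≤ $140,000).
Total number of separate transactions: 67 + 57 + 99 + 117 + 34 + 77 = 451 (> 430).
The test is 'and': the rule requires both, and at least one is not exceeded.

No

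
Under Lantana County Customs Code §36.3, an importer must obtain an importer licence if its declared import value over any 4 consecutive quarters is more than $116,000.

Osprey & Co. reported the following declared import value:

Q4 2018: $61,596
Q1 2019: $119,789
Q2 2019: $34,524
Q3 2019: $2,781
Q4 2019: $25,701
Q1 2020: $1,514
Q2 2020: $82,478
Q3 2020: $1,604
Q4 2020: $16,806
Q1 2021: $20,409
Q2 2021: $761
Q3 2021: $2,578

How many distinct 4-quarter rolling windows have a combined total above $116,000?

3

Q4 2018–Q3 2019: $61,596 + $119,789 + $34,524 + $2,781 = $218,690 (over)
Q1 2019–Q4 2019: $119,789 + $34,524 + $2,781 + $25,701 = $182,795 (over)
Q2 2019–Q1 2020: $34,524 + $2,781 + $25,701 + $1,514 = $64,520 (under)
Q3 2019–Q2 2020: $2,781 + $25,701 + $1,514 + $82,478 = $112,474 (under)
Q4 2019–Q3 2020: $25,701 + $1,514 + $82,478 + $1,604 = $111,297 (under)
Q1 2020–Q4 2020: $1,514 + $82,478 + $1,604 + $16,806 = $102,402 (under)
Q2 2020–Q1 2021: $82,478 + $1,604 + $16,806 + $20,409 = $121,297 (over)
Q3 2020–Q2 2021: $1,604 + $16,806 + $20,409 + $761 = $39,580 (under)
Q4 2020–Q3 2021: $16,806 + $20,409 + $761 + $2,578 = $40,554 (under)
3 windows exceed the threshold.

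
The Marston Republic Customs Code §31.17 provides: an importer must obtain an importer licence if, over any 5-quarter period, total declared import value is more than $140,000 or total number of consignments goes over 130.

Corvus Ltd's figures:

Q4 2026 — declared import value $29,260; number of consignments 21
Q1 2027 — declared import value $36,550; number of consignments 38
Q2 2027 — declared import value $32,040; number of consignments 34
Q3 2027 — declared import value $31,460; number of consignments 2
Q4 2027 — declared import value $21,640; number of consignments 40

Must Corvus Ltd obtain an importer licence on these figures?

Yes

Total declared import value: $29,260 + $36,550 + $32,040 + $31,460 + $21,640 = $150,950 (> $140,000).
Total number of consignments: 21 + 38 + 34 + 2 + 40 = 135 (> 130).
The test is 'or': at least one threshold is exceeded.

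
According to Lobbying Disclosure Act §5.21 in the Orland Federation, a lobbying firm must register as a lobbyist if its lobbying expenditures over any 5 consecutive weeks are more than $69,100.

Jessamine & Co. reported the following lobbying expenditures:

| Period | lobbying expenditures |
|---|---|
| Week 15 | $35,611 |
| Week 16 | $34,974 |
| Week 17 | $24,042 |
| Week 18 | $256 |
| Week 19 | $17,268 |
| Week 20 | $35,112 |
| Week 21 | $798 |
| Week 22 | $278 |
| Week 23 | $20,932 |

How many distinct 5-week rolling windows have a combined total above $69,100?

Week 15–Week 19: $35,611 + $34,974 + $24,042 + $256 + $17,268 = $112,151 (over)
Week 16–Week 20: $34,974 + $24,042 + $256 + $17,268 + $35,112 = $111,652 (over)
Week 17–Week 21: $24,042 + $256 + $17,268 + $35,112 + $798 = $77,476 (over)
Week 18–Week 22: $256 + $17,268 + $35,112 + $798 + $278 = $53,712 (under)
Week 19–Week 23: $17,268 + $35,112 + $798 + $278 + $20,932 = $74,388 (over)
4 windows exceed the threshold.

4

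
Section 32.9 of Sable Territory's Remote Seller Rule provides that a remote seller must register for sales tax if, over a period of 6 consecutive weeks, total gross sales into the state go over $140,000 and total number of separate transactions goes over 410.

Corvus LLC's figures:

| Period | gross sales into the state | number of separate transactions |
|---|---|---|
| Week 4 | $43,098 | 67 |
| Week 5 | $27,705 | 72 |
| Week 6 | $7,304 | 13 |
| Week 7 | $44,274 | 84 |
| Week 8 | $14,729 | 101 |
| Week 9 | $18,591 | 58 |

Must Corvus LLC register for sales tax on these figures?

No

Total gross sales into the state: $43,098 + $27,705 + $7,304 + $44,274 + $14,729 + $18,591 = $155,701 (> $140,000).
Total number of separate transactions: 67 + 72 + 13 + 84 + 101 + 58 = 395 (≤ 410).
The test is 'and': the rule requires both, and at least one is not exceeded.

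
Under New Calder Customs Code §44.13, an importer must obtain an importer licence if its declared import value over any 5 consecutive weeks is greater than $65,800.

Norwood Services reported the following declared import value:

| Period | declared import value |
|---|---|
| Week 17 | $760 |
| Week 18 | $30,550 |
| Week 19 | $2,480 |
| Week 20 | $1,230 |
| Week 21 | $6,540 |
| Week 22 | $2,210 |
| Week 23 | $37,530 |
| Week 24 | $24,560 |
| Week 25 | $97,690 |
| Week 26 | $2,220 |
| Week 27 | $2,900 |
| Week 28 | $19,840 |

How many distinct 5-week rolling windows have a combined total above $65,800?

Week 17–Week 21: $760 + $30,550 + $2,480 + $1,230 + $6,540 = $41,560 (under)
Week 18–Week 22: $30,550 + $2,480 + $1,230 + $6,540 + $2,210 = $43,010 (under)
Week 19–Week 23: $2,480 + $1,230 + $6,540 + $2,210 + $37,530 = $49,990 (under)
Week 20–Week 24: $1,230 + $6,540 + $2,210 + $37,530 + $24,560 = $72,070 (over)
Week 21–Week 25: $6,540 + $2,210 + $37,530 + $24,560 + $97,690 = $168,530 (over)
Week 22–Week 26: $2,210 + $37,530 + $24,560 + $97,690 + $2,220 = $164,210 (over)
Week 23–Week 27: $37,530 + $24,560 + $97,690 + $2,220 + $2,900 = $164,900 (over)
Week 24–Week 28: $24,560 + $97,690 + $2,220 + $2,900 + $19,840 = $147,210 (over)
5 windows exceed the threshold.

5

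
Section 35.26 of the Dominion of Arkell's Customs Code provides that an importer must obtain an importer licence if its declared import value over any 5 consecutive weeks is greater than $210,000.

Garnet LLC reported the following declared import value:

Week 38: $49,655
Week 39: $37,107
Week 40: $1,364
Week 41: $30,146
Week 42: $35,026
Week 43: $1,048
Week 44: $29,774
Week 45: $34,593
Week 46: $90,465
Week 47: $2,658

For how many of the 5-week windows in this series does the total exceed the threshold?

0

Week 38–Week 42: $49,655 + $37,107 + $1,364 + $30,146 + $35,026 = $153,298 (under)
Week 39–Week 43: $37,107 + $1,364 + $30,146 + $35,026 + $1,048 = $104,691 (under)
Week 40–Week 44: $1,364 + $30,146 + $35,026 + $1,048 + $29,774 = $97,358 (under)
Week 41–Week 45: $30,146 + $35,026 + $1,048 + $29,774 + $34,593 = $130,587 (under)
Week 42–Week 46: $35,026 + $1,048 + $29,774 + $34,593 + $90,465 = $190,906 (under)
Week 43–Week 47: $1,048 + $29,774 + $34,593 + $90,465 + $2,658 = $158,538 (under)
0 windows exceed the threshold.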